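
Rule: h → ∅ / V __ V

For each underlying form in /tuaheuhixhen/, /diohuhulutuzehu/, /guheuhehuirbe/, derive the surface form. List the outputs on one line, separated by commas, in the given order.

/tuaheuhixhen/: /h/ occurs between vowels /a/ and /e/, so it deletes. /h/ occurs between vowels /u/ and /i/, so it deletes. → [tuaeuixhen].
/diohuhulutuzehu/: /h/ occurs between vowels /o/ and /u/, so it deletes. /h/ occurs between vowels /u/ and /u/, so it deletes. /h/ occurs between vowels /e/ and /u/, so it deletes. → [diouulutuzeu].
/guheuhehuirbe/: /h/ occurs between vowels /u/ and /e/, so it deletes. /h/ occurs between vowels /u/ and /e/, so it deletes. /h/ occurs between vowels /e/ and /u/, so it deletes. → [gueueuirbe].

tuaeuixhen, diouulutuzeu, gueueuirbe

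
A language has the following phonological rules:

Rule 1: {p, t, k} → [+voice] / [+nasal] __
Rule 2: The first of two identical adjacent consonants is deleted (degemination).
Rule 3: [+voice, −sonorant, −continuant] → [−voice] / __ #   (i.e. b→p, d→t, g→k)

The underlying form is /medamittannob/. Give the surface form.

medamitanop

Rule 1 (post-nasal voicing): no segment meets the environment; /medamittannob/ is unchanged.
Rule 2 (degemination): /tt/ is a geminate; the first /t/ deletes. /nn/ is a geminate; the first /n/ deletes. /medamittannob/ → medamitanob.
Rule 3 (final devoicing): /b/ is a voiced stop in word-final position, so it devoices to [p]. /medamitanob/ → medamitanop.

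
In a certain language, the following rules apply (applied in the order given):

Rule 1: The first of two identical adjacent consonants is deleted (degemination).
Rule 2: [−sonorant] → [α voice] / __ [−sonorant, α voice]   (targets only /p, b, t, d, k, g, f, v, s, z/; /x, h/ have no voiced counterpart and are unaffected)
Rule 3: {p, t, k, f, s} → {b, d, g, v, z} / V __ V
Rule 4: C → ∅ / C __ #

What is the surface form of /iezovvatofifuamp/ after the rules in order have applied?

Rule 1 (degemination): /vv/ is a geminate; the first /v/ deletes. /iezovvatofifuamp/ → iezovatofifuamp.
Rule 2 (regressive voicing assimilation): no segment meets the environment; /iezovatofifuamp/ is unchanged.
Rule 3 (intervocalic voicing): /t/ is a voiceless obstruent between vowels /a/ and /o/, so it voices to [d]. /f/ is a voiceless obstruent between vowels /o/ and /i/, so it voices to [v]. /f/ is a voiceless obstruent between vowels /i/ and /u/, so it voices to [v]. /iezovatofifuamp/ → iezovadovivuamp.
Rule 4 (final cluster simplification): /p/ is the second consonant of a word-final cluster /mp/, so it deletes. /iezovadovivuamp/ → iezovadovivuam.

iezovadovivuam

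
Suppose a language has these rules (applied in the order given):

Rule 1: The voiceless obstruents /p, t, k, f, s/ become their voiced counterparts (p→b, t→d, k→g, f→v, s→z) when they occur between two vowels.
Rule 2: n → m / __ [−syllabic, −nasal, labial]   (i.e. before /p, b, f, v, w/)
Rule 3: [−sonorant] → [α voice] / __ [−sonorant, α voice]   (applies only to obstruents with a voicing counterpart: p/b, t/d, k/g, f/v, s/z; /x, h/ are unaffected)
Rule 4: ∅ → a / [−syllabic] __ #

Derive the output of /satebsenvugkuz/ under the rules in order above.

Rule 1 (intervocalic voicing): /t/ is a voiceless obstruent between vowels /a/ and /e/, so it voices to [d]. /satebsenvugkuz/ → sadebsenvugkuz.
Rule 2 (nasal place assimilation): /n/ precedes the labial consonant /v/, so it assimilates in place to [m]. /sadebsenvugkuz/ → sadebsemvugkuz.
Rule 3 (regressive voicing assimilation): /b/ precedes the voiceless obstruent /s/, so it devoices to [p] by assimilation. /g/ precedes the voiceless obstruent /k/, so it devoices to [k] by assimilation. /sadebsemvugkuz/ → sadepsemvukkuz.
Rule 4 (final a-epenthesis): the form ends in the consonant /z/, so [a] is inserted word-finally. /sadepsemvukkuz/ → sadepsemvukkuza.

sadepsemvukkuza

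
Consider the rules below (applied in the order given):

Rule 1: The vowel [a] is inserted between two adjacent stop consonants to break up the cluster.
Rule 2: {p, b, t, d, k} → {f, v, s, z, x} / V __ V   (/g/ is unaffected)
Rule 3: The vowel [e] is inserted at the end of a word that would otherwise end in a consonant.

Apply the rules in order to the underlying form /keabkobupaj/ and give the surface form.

Rule 1 (stop-cluster a-epenthesis): /b/ and /k/ form a stop–stop cluster, so [a] is inserted between them. /keabkobupaj/ → keabakobupaj.
Rule 2 (intervocalic spirantization): /b/ is a stop between vowels /a/ and /a/, so it spirantizes to the fricative [v]. /k/ is a stop between vowels /a/ and /o/, so it spirantizes to the fricative [x]. /b/ is a stop between vowels /o/ and /u/, so it spirantizes to the fricative [v]. /p/ is a stop between vowels /u/ and /a/, so it spirantizes to the fricative [f]. /keabakobupaj/ → keavaxovufaj.
Rule 3 (final e-epenthesis): the form ends in the consonant /j/, so [e] is inserted word-finally. /keavaxovufaj/ → keavaxovufaje.

keavaxovufaje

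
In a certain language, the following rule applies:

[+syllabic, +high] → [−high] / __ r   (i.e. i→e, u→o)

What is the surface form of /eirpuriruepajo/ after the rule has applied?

Scanning /eirpuriruepajo/: /i/ is a high vowel immediately before /r/, so it lowers to [e]; /u/ is a high vowel immediately before /r/, so it lowers to [o]; /i/ is a high vowel immediately before /r/, so it lowers to [e]; /u/ at position 9 is not in the conditioning environment.
Result: [eerporeruepajo].

eerporeruepajo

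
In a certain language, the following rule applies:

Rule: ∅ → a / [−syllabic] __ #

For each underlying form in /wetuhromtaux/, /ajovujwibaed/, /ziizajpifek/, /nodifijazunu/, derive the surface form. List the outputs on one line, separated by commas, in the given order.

/wetuhromtaux/: the form ends in the consonant /x/, so [a] is inserted word-finally. → [wetuhromtauxa].
/ajovujwibaed/: the form ends in the consonant /d/, so [a] is inserted word-finally. → [ajovujwibaeda].
/ziizajpifek/: the form ends in the consonant /k/, so [a] is inserted word-finally. → [ziizajpifeka].
/nodifijazunu/: the rule's environment is not met; surfaces unchanged as [nodifijazunu].

wetuhromtauxa, ajovujwibaeda, ziizajpifeka, nodifijazunu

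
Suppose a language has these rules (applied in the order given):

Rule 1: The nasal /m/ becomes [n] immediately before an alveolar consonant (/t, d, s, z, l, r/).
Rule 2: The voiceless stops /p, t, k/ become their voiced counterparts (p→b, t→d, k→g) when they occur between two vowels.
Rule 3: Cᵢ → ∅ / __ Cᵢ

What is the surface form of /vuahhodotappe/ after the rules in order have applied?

vuahododape

Rule 1 (nasal place assimilation): no segment meets the environment; /vuahhodotappe/ is unchanged.
Rule 2 (intervocalic voicing): /t/ is a voiceless stop between vowels /o/ and /a/, so it voices to [d]. /vuahhodotappe/ → vuahhododappe.
Rule 3 (degemination): /hh/ is a geminate; the first /h/ deletes. /pp/ is a geminate; the first /p/ deletes. /vuahhododappe/ → vuahododape.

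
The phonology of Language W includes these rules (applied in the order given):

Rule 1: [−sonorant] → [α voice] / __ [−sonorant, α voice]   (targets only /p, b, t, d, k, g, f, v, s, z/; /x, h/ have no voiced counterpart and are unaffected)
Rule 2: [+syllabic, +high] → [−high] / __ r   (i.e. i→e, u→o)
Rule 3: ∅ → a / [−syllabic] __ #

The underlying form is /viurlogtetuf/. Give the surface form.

viorloktetufa

Rule 1 (regressive voicing assimilation): /g/ precedes the voiceless obstruent /t/, so it devoices to [k] by assimilation. /viurlogtetuf/ → viurloktetuf.
Rule 2 (pre-rhotic lowering): /u/ is a high vowel immediately before /r/, so it lowers to [o]. /viurloktetuf/ → viorloktetuf.
Rule 3 (final a-epenthesis): the form ends in the consonant /f/, so [a] is inserted word-finally. /viorloktetuf/ → viorloktetufa.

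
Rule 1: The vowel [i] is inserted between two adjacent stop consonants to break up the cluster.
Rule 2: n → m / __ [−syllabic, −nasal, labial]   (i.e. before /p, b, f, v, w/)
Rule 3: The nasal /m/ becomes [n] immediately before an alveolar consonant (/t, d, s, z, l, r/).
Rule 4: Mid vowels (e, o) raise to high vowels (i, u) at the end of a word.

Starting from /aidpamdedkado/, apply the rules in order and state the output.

Rule 1 (stop-cluster i-epenthesis): /d/ and /p/ form a stop–stop cluster, so [i] is inserted between them. /d/ and /k/ form a stop–stop cluster, so [i] is inserted between them. /aidpamdedkado/ → aidipamdedikado.
Rule 2 (nasal place assimilation): no segment meets the environment; /aidipamdedikado/ is unchanged.
Rule 3 (nasal place assimilation): /m/ precedes the alveolar consonant /d/, so it assimilates in place to [n]. /aidipamdedikado/ → aidipandedikado.
Rule 4 (final vowel raising): /o/ is a mid vowel in word-final position, so it raises to [u]. /aidipandedikado/ → aidipandedikadu.

aidipandedikadu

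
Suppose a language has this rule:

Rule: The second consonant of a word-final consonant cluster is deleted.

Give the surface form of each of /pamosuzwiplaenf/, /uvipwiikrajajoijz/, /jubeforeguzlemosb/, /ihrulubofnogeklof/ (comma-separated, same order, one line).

pamosuzwiplaen, uvipwiikrajajoij, jubeforeguzlemos, ihrulubofnogeklof

/pamosuzwiplaenf/: /f/ is the second consonant of a word-final cluster /nf/, so it deletes. → [pamosuzwiplaen].
/uvipwiikrajajoijz/: /z/ is the second consonant of a word-final cluster /jz/, so it deletes. → [uvipwiikrajajoij].
/jubeforeguzlemosb/: /b/ is the second consonant of a word-final cluster /sb/, so it deletes. → [jubeforeguzlemos].
/ihrulubofnogeklof/: the rule's environment is not met; surfaces unchanged as [ihrulubofnogeklof].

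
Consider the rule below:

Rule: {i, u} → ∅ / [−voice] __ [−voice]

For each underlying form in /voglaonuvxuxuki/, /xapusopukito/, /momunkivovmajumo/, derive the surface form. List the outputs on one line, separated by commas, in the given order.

voglaonuvxxki, xapsopkto, momunkivovmajumo

/voglaonuvxuxuki/: /u/ is a high vowel flanked by voiceless consonants /x/ and /x/, so it deletes. /u/ is a high vowel flanked by voiceless consonants /x/ and /k/, so it deletes. → [voglaonuvxxki].
/xapusopukito/: /u/ is a high vowel flanked by voiceless consonants /p/ and /s/, so it deletes. /u/ is a high vowel flanked by voiceless consonants /p/ and /k/, so it deletes. /i/ is a high vowel flanked by voiceless consonants /k/ and /t/, so it deletes. → [xapsopkto].
/momunkivovmajumo/: the rule's environment is not met; surfaces unchanged as [momunkivovmajumo].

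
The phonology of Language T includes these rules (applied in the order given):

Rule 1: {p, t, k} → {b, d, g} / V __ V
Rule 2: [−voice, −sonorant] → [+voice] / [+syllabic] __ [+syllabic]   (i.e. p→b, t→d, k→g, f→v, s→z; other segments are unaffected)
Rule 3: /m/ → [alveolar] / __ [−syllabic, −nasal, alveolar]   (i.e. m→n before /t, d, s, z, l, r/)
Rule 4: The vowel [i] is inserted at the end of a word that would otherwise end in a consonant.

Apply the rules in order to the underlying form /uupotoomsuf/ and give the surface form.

uubodoonsufi

Rule 1 (intervocalic voicing): /p/ is a voiceless stop between vowels /u/ and /o/, so it voices to [b]. /t/ is a voiceless stop between vowels /o/ and /o/, so it voices to [d]. /uupotoomsuf/ → uubodoomsuf.
Rule 2 (intervocalic voicing): no segment meets the environment; /uubodoomsuf/ is unchanged.
Rule 3 (nasal place assimilation): /m/ precedes the alveolar consonant /s/, so it assimilates in place to [n]. /uubodoomsuf/ → uubodoonsuf.
Rule 4 (final i-epenthesis): the form ends in the consonant /f/, so [i] is inserted word-finally. /uubodoonsuf/ → uubodoonsufi.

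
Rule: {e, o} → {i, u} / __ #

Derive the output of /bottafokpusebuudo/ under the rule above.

/o/ is a mid vowel in word-final position, so it raises to [u].
The other instances of /o/, /e/ do not occur in the required environment and remain unchanged.
Surface form: [bottafokpusebuudu].

bottafokpusebuudu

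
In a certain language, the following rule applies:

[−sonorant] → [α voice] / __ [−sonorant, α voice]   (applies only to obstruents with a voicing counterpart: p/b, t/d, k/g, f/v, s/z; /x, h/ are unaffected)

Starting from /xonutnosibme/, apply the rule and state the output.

xonutnosibme

No segment of /xonutnosibme/ meets the structural description of the rule, so the form surfaces unchanged.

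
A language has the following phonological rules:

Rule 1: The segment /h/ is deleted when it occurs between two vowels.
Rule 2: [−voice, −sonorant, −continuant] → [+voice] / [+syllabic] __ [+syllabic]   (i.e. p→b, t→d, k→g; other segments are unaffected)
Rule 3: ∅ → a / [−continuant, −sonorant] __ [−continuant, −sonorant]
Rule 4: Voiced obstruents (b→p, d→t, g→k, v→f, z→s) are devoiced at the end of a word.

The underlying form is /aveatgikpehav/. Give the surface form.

aveatagikapeaf

Rule 1 (intervocalic h-deletion): /h/ occurs between vowels /e/ and /a/, so it deletes. /aveatgikpehav/ → aveatgikpeav.
Rule 2 (intervocalic voicing): no segment meets the environment; /aveatgikpeav/ is unchanged.
Rule 3 (stop-cluster a-epenthesis): /t/ and /g/ form a stop–stop cluster, so [a] is inserted between them. /k/ and /p/ form a stop–stop cluster, so [a] is inserted between them. /aveatgikpeav/ → aveatagikapeav.
Rule 4 (final devoicing): /v/ is a voiced obstruent in word-final position, so it devoices to [f]. /aveatagikapeav/ → aveatagikapeaf.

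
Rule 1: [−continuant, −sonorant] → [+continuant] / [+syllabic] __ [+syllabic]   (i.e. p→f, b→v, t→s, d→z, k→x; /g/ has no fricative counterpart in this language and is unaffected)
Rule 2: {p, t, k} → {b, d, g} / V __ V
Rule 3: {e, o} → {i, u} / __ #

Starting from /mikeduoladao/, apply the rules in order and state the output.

mixezuolazau

Rule 1 (intervocalic spirantization): /k/ is a stop between vowels /i/ and /e/, so it spirantizes to the fricative [x]. /d/ is a stop between vowels /e/ and /u/, so it spirantizes to the fricative [z]. /d/ is a stop between vowels /a/ and /a/, so it spirantizes to the fricative [z]. /mikeduoladao/ → mixezuolazao.
Rule 2 (intervocalic voicing): no segment meets the environment; /mixezuolazao/ is unchanged.
Rule 3 (final vowel raising): /o/ is a mid vowel in word-final position, so it raises to [u]. /mixezuolazao/ → mixezuolazau.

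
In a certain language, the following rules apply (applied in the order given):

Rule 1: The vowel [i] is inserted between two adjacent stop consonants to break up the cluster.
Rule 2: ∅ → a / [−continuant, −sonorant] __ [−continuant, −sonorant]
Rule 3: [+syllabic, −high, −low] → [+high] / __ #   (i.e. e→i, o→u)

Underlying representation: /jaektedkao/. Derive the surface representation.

jaekitedikau

Rule 1 (stop-cluster i-epenthesis): /k/ and /t/ form a stop–stop cluster, so [i] is inserted between them. /d/ and /k/ form a stop–stop cluster, so [i] is inserted between them. /jaektedkao/ → jaekitedikao.
Rule 2 (stop-cluster a-epenthesis): no segment meets the environment; /jaekitedikao/ is unchanged.
Rule 3 (final vowel raising): /o/ is a mid vowel in word-final position, so it raises to [u]. /jaekitedikao/ → jaekitedikau.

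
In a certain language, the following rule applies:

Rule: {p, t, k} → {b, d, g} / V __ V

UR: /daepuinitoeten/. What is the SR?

daebuinidoeden

/p/ is a voiceless stop between vowels /e/ and /u/, so it voices to [b].
/t/ is a voiceless stop between vowels /i/ and /o/, so it voices to [d].
/t/ is a voiceless stop between vowels /e/ and /e/, so it voices to [d].
Surface form: [daebuinidoeden].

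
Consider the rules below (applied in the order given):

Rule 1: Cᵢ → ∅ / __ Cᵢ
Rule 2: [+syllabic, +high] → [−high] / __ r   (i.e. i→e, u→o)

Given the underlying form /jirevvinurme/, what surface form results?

Rule 1 (degemination): /vv/ is a geminate; the first /v/ deletes. /jirevvinurme/ → jirevinurme.
Rule 2 (pre-rhotic lowering): /i/ is a high vowel immediately before /r/, so it lowers to [e]. /u/ is a high vowel immediately before /r/, so it lowers to [o]. /jirevinurme/ → jerevinorme.

jerevinorme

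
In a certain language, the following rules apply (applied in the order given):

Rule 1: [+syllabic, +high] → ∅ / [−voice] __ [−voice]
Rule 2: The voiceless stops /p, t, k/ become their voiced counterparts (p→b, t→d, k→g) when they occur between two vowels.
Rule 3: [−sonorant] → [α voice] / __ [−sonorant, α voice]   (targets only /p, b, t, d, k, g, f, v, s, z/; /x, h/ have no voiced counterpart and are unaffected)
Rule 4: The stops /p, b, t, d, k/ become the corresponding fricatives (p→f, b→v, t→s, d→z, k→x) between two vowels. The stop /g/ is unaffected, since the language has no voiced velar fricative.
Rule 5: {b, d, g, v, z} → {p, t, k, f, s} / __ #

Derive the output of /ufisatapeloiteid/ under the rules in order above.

ufsazaveloizeit

Rule 1 (high vowel syncope): /i/ is a high vowel flanked by voiceless consonants /f/ and /s/, so it deletes. /ufisatapeloiteid/ → ufsatapeloiteid.
Rule 2 (intervocalic voicing): /t/ is a voiceless stop between vowels /a/ and /a/, so it voices to [d]. /p/ is a voiceless stop between vowels /a/ and /e/, so it voices to [b]. /t/ is a voiceless stop between vowels /i/ and /e/, so it voices to [d]. /ufsatapeloiteid/ → ufsadabeloideid.
Rule 3 (regressive voicing assimilation): no segment meets the environment; /ufsadabeloideid/ is unchanged.
Rule 4 (intervocalic spirantization): /d/ is a stop between vowels /a/ and /a/, so it spirantizes to the fricative [z]. /b/ is a stop between vowels /a/ and /e/, so it spirantizes to the fricative [v]. /d/ is a stop between vowels /i/ and /e/, so it spirantizes to the fricative [z]. /ufsadabeloideid/ → ufsazaveloizeid.
Rule 5 (final devoicing): /d/ is a voiced obstruent in word-final position, so it devoices to [t]. /ufsazaveloizeid/ → ufsazaveloizeit.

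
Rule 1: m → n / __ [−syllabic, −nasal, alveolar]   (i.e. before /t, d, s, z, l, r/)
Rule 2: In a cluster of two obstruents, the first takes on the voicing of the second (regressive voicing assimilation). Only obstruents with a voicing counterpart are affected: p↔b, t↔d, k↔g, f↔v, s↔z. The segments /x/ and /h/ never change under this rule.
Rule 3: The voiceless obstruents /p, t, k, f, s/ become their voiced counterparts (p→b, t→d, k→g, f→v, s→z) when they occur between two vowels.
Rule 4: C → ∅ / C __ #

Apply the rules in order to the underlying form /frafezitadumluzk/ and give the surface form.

Rule 1 (nasal place assimilation): /m/ precedes the alveolar consonant /l/, so it assimilates in place to [n]. /frafezitadumluzk/ → frafezitadunluzk.
Rule 2 (regressive voicing assimilation): /z/ precedes the voiceless obstruent /k/, so it devoices to [s] by assimilation. /frafezitadunluzk/ → frafezitadunlusk.
Rule 3 (intervocalic voicing): /f/ is a voiceless obstruent between vowels /a/ and /e/, so it voices to [v]. /t/ is a voiceless obstruent between vowels /i/ and /a/, so it voices to [d]. /frafezitadunlusk/ → fravezidadunlusk.
Rule 4 (final cluster simplification): /k/ is the second consonant of a word-final cluster /sk/, so it deletes. /fravezidadunlusk/ → fravezidadunlus.

fravezidadunlus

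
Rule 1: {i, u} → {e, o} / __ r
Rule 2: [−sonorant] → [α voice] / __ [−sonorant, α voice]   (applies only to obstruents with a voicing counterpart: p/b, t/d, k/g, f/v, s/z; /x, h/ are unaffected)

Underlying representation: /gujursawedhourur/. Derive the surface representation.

gujorsawethooror

Rule 1 (pre-rhotic lowering): /u/ is a high vowel immediately before /r/, so it lowers to [o]. /u/ is a high vowel immediately before /r/, so it lowers to [o]. /u/ is a high vowel immediately before /r/, so it lowers to [o]. /gujursawedhourur/ → gujorsawedhooror.
Rule 2 (regressive voicing assimilation): /d/ precedes the voiceless obstruent /h/, so it devoices to [t] by assimilation. /gujorsawedhooror/ → gujorsawethooror.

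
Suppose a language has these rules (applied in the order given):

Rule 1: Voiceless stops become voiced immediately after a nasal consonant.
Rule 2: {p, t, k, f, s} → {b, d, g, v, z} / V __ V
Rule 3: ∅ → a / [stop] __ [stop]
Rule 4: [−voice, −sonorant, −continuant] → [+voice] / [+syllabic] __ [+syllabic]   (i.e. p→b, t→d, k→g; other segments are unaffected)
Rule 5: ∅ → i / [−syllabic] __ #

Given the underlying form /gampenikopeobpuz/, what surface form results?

Rule 1 (post-nasal voicing): /p/ is a voiceless stop immediately after the nasal /m/, so it voices to [b]. /gampenikopeobpuz/ → gambenikopeobpuz.
Rule 2 (intervocalic voicing): /k/ is a voiceless obstruent between vowels /i/ and /o/, so it voices to [g]. /p/ is a voiceless obstruent between vowels /o/ and /e/, so it voices to [b]. /gambenikopeobpuz/ → gambenigobeobpuz.
Rule 3 (stop-cluster a-epenthesis): /b/ and /p/ form a stop–stop cluster, so [a] is inserted between them. /gambenigobeobpuz/ → gambenigobeobapuz.
Rule 4 (intervocalic voicing): /p/ is a voiceless stop between vowels /a/ and /u/, so it voices to [b]. /gambenigobeobapuz/ → gambenigobeobabuz.
Rule 5 (final i-epenthesis): the form ends in the consonant /z/, so [i] is inserted word-finally. /gambenigobeobabuz/ → gambenigobeobabuzi.

gambenigobeobabuzi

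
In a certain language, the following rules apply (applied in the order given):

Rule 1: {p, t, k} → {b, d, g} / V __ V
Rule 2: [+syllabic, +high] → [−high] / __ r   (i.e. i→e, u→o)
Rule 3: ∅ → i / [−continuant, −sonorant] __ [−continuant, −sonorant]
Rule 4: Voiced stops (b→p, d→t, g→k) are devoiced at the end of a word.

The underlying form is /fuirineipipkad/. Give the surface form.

Rule 1 (intervocalic voicing): /p/ is a voiceless stop between vowels /i/ and /i/, so it voices to [b]. /fuirineipipkad/ → fuirineibipkad.
Rule 2 (pre-rhotic lowering): /i/ is a high vowel immediately before /r/, so it lowers to [e]. /fuirineibipkad/ → fuerineibipkad.
Rule 3 (stop-cluster i-epenthesis): /p/ and /k/ form a stop–stop cluster, so [i] is inserted between them. /fuerineibipkad/ → fuerineibipikad.
Rule 4 (final devoicing): /d/ is a voiced stop in word-final position, so it devoices to [t]. /fuerineibipikad/ → fuerineibipikat.

fuerineibipikat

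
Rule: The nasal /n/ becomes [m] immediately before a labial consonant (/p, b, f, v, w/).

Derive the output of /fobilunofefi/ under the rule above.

No segment of /fobilunofefi/ meets the structural description of the rule, so the form surfaces unchanged.

fobilunofefi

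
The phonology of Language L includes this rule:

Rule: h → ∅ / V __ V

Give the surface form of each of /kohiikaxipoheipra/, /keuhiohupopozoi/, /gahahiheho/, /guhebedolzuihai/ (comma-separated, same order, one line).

/kohiikaxipoheipra/: /h/ occurs between vowels /o/ and /i/, so it deletes. /h/ occurs between vowels /o/ and /e/, so it deletes. → [koiikaxipoeipra].
/keuhiohupopozoi/: /h/ occurs between vowels /u/ and /i/, so it deletes. /h/ occurs between vowels /o/ and /u/, so it deletes. → [keuioupopozoi].
/gahahiheho/: /h/ occurs between vowels /a/ and /a/, so it deletes. /h/ occurs between vowels /a/ and /i/, so it deletes. /h/ occurs between vowels /i/ and /e/, so it deletes. /h/ occurs between vowels /e/ and /o/, so it deletes. → [gaaieo].
/guhebedolzuihai/: /h/ occurs between vowels /u/ and /e/, so it deletes. /h/ occurs between vowels /i/ and /a/, so it deletes. → [guebedolzuiai].

koiikaxipoeipra, keuioupopozoi, gaaieo, guebedolzuiai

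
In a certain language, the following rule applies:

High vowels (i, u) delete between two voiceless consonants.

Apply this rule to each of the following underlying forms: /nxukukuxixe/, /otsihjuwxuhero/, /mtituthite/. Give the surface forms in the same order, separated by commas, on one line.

nxkkxxe, otshjuwxhero, mttthte

/nxukukuxixe/: /u/ is a high vowel flanked by voiceless consonants /x/ and /k/, so it deletes. /u/ is a high vowel flanked by voiceless consonants /k/ and /k/, so it deletes. /u/ is a high vowel flanked by voiceless consonants /k/ and /x/, so it deletes. /i/ is a high vowel flanked by voiceless consonants /x/ and /x/, so it deletes. → [nxkkxxe].
/otsihjuwxuhero/: /i/ is a high vowel flanked by voiceless consonants /s/ and /h/, so it deletes. /u/ is a high vowel flanked by voiceless consonants /x/ and /h/, so it deletes. → [otshjuwxhero].
/mtituthite/: /i/ is a high vowel flanked by voiceless consonants /t/ and /t/, so it deletes. /u/ is a high vowel flanked by voiceless consonants /t/ and /t/, so it deletes. /i/ is a high vowel flanked by voiceless consonants /h/ and /t/, so it deletes. → [mttthte].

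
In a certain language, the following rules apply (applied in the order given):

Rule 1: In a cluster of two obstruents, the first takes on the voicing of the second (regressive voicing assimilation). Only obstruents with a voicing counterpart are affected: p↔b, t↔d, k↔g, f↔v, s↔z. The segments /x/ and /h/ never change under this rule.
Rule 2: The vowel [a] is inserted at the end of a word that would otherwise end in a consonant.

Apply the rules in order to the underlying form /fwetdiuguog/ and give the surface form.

fweddiuguoga

Rule 1 (regressive voicing assimilation): /t/ precedes the voiced obstruent /d/, so it voices to [d] by assimilation. /fwetdiuguog/ → fweddiuguog.
Rule 2 (final a-epenthesis): the form ends in the consonant /g/, so [a] is inserted word-finally. /fweddiuguog/ → fweddiuguoga.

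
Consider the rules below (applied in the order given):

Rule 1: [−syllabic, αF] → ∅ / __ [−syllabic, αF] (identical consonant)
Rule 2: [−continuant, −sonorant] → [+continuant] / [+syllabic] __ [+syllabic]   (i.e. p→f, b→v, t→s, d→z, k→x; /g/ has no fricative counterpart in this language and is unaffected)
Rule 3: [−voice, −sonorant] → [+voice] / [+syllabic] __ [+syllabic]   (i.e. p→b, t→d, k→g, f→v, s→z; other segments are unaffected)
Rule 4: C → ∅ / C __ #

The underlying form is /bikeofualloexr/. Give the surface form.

Rule 1 (degemination): /ll/ is a geminate; the first /l/ deletes. /bikeofualloexr/ → bikeofualoexr.
Rule 2 (intervocalic spirantization): /k/ is a stop between vowels /i/ and /e/, so it spirantizes to the fricative [x]. /bikeofualoexr/ → bixeofualoexr.
Rule 3 (intervocalic voicing): /f/ is a voiceless obstruent between vowels /o/ and /u/, so it voices to [v]. /bixeofualoexr/ → bixeovualoexr.
Rule 4 (final cluster simplification): /r/ is the second consonant of a word-final cluster /xr/, so it deletes. /bixeovualoexr/ → bixeovualoex.

bixeovualoex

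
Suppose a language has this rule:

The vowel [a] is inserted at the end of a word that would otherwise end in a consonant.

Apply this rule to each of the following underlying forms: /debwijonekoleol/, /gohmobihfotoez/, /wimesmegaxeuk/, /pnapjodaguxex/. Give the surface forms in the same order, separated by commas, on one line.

/debwijonekoleol/: the form ends in the consonant /l/, so [a] is inserted word-finally. → [debwijonekoleola].
/gohmobihfotoez/: the form ends in the consonant /z/, so [a] is inserted word-finally. → [gohmobihfotoeza].
/wimesmegaxeuk/: the form ends in the consonant /k/, so [a] is inserted word-finally. → [wimesmegaxeuka].
/pnapjodaguxex/: the form ends in the consonant /x/, so [a] is inserted word-finally. → [pnapjodaguxexa].

debwijonekoleola, gohmobihfotoeza, wimesmegaxeuka, pnapjodaguxexa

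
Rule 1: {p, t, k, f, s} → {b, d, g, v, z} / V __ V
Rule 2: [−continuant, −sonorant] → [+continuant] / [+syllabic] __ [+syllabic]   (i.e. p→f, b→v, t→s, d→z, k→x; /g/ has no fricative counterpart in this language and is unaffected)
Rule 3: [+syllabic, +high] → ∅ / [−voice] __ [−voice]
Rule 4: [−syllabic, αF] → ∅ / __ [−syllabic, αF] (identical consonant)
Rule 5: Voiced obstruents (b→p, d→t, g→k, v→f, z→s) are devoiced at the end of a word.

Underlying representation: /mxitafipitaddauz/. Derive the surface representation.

mxizavivizadaus

Rule 1 (intervocalic voicing): /t/ is a voiceless obstruent between vowels /i/ and /a/, so it voices to [d]. /f/ is a voiceless obstruent between vowels /a/ and /i/, so it voices to [v]. /p/ is a voiceless obstruent between vowels /i/ and /i/, so it voices to [b]. /t/ is a voiceless obstruent between vowels /i/ and /a/, so it voices to [d]. /mxitafipitaddauz/ → mxidavibidaddauz.
Rule 2 (intervocalic spirantization): /d/ is a stop between vowels /i/ and /a/, so it spirantizes to the fricative [z]. /b/ is a stop between vowels /i/ and /i/, so it spirantizes to the fricative [v]. /d/ is a stop between vowels /i/ and /a/, so it spirantizes to the fricative [z]. /mxidavibidaddauz/ → mxizavivizaddauz.
Rule 3 (high vowel syncope): no segment meets the environment; /mxizavivizaddauz/ is unchanged.
Rule 4 (degemination): /dd/ is a geminate; the first /d/ deletes. /mxizavivizaddauz/ → mxizavivizadauz.
Rule 5 (final devoicing): /z/ is a voiced obstruent in word-final position, so it devoices to [s]. /mxizavivizadauz/ → mxizavivizadaus.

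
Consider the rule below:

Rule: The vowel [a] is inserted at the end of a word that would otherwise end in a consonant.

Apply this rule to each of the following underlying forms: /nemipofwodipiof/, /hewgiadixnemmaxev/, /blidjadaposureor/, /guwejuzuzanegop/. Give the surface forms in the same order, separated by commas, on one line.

nemipofwodipiofa, hewgiadixnemmaxeva, blidjadaposureora, guwejuzuzanegopa

/nemipofwodipiof/: the form ends in the consonant /f/, so [a] is inserted word-finally. → [nemipofwodipiofa].
/hewgiadixnemmaxev/: the form ends in the consonant /v/, so [a] is inserted word-finally. → [hewgiadixnemmaxeva].
/blidjadaposureor/: the form ends in the consonant /r/, so [a] is inserted word-finally. → [blidjadaposureora].
/guwejuzuzanegop/: the form ends in the consonant /p/, so [a] is inserted word-finally. → [guwejuzuzanegopa].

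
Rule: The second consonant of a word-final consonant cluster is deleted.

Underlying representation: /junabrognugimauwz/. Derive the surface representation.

/z/ is the second consonant of a word-final cluster /wz/, so it deletes.
The other instances of /j/, /n/, /b/, /r/, /g/, /m/, /w/ do not occur in the required environment and remain unchanged.
Surface form: [junabrognugimauw].

junabrognugimauw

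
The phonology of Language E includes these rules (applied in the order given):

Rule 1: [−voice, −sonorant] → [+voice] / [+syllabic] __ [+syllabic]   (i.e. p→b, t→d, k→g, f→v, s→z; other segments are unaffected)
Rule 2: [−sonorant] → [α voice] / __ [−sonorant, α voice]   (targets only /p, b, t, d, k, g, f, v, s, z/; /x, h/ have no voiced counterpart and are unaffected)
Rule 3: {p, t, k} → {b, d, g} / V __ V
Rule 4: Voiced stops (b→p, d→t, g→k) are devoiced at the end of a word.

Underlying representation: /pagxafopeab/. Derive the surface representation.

pakxavobeap

Rule 1 (intervocalic voicing): /f/ is a voiceless obstruent between vowels /a/ and /o/, so it voices to [v]. /p/ is a voiceless obstruent between vowels /o/ and /e/, so it voices to [b]. /pagxafopeab/ → pagxavobeab.
Rule 2 (regressive voicing assimilation): /g/ precedes the voiceless obstruent /x/, so it devoices to [k] by assimilation. /pagxavobeab/ → pakxavobeab.
Rule 3 (intervocalic voicing): no segment meets the environment; /pakxavobeab/ is unchanged.
Rule 4 (final devoicing): /b/ is a voiced stop in word-final position, so it devoices to [p]. /pakxavobeab/ → pakxavobeap.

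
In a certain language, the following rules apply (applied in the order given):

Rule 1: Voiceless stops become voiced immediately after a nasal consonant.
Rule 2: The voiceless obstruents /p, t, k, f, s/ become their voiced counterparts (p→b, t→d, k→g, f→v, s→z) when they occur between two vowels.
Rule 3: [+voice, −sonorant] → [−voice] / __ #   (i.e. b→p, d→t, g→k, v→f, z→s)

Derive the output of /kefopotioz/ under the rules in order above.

Rule 1 (post-nasal voicing): no segment meets the environment; /kefopotioz/ is unchanged.
Rule 2 (intervocalic voicing): /f/ is a voiceless obstruent between vowels /e/ and /o/, so it voices to [v]. /p/ is a voiceless obstruent between vowels /o/ and /o/, so it voices to [b]. /t/ is a voiceless obstruent between vowels /o/ and /i/, so it voices to [d]. /kefopotioz/ → kevobodioz.
Rule 3 (final devoicing): /z/ is a voiced obstruent in word-final position, so it devoices to [s]. /kevobodioz/ → kevobodios.

kevobodios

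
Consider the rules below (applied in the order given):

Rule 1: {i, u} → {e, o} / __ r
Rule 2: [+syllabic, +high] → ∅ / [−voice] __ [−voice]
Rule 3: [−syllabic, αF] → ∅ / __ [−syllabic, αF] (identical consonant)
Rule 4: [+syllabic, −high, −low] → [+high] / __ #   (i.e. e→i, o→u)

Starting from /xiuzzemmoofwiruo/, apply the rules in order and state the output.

xiuzemoofweruu

Rule 1 (pre-rhotic lowering): /i/ is a high vowel immediately before /r/, so it lowers to [e]. /xiuzzemmoofwiruo/ → xiuzzemmoofweruo.
Rule 2 (high vowel syncope): no segment meets the environment; /xiuzzemmoofweruo/ is unchanged.
Rule 3 (degemination): /zz/ is a geminate; the first /z/ deletes. /mm/ is a geminate; the first /m/ deletes. /xiuzzemmoofweruo/ → xiuzemoofweruo.
Rule 4 (final vowel raising): /o/ is a mid vowel in word-final position, so it raises to [u]. /xiuzemoofweruo/ → xiuzemoofweruu.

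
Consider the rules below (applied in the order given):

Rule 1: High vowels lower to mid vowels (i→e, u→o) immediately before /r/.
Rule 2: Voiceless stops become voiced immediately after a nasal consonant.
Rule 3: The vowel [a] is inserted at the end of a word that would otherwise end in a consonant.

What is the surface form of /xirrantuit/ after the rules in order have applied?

Rule 1 (pre-rhotic lowering): /i/ is a high vowel immediately before /r/, so it lowers to [e]. /xirrantuit/ → xerrantuit.
Rule 2 (post-nasal voicing): /t/ is a voiceless stop immediately after the nasal /n/, so it voices to [d]. /xerrantuit/ → xerranduit.
Rule 3 (final a-epenthesis): the form ends in the consonant /t/, so [a] is inserted word-finally. /xerranduit/ → xerranduita.

xerranduita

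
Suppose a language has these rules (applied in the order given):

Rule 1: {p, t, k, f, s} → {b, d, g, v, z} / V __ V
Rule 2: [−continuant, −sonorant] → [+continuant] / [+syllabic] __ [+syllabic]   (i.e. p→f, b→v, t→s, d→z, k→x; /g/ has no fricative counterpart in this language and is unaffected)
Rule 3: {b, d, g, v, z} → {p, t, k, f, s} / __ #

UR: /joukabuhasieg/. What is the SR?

jougavuhaziek

Rule 1 (intervocalic voicing): /k/ is a voiceless obstruent between vowels /u/ and /a/, so it voices to [g]. /s/ is a voiceless obstruent between vowels /a/ and /i/, so it voices to [z]. /joukabuhasieg/ → jougabuhazieg.
Rule 2 (intervocalic spirantization): /b/ is a stop between vowels /a/ and /u/, so it spirantizes to the fricative [v]. /jougabuhazieg/ → jougavuhazieg.
Rule 3 (final devoicing): /g/ is a voiced obstruent in word-final position, so it devoices to [k]. /jougavuhazieg/ → jougavuhaziek.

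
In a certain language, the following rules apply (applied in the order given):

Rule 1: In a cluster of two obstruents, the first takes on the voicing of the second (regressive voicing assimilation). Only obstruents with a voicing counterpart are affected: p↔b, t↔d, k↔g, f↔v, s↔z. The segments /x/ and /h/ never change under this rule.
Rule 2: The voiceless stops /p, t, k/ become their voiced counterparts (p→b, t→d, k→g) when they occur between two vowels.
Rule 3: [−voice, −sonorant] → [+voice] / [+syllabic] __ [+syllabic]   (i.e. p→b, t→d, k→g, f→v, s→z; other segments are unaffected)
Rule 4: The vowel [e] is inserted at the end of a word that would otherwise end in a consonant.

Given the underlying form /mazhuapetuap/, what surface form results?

Rule 1 (regressive voicing assimilation): /z/ precedes the voiceless obstruent /h/, so it devoices to [s] by assimilation. /mazhuapetuap/ → mashuapetuap.
Rule 2 (intervocalic voicing): /p/ is a voiceless stop between vowels /a/ and /e/, so it voices to [b]. /t/ is a voiceless stop between vowels /e/ and /u/, so it voices to [d]. /mashuapetuap/ → mashuabeduap.
Rule 3 (intervocalic voicing): no segment meets the environment; /mashuabeduap/ is unchanged.
Rule 4 (final e-epenthesis): the form ends in the consonant /p/, so [e] is inserted word-finally. /mashuabeduap/ → mashuabeduape.

mashuabeduape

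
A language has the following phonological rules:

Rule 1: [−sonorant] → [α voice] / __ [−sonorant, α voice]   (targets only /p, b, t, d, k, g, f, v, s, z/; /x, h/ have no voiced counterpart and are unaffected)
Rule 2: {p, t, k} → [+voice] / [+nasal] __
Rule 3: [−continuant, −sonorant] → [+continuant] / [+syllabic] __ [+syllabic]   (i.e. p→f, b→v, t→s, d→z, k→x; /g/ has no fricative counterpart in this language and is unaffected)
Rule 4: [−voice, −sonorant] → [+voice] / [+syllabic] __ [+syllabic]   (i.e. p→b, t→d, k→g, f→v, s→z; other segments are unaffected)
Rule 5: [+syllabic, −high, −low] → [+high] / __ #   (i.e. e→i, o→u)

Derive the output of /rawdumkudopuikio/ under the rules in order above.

Rule 1 (regressive voicing assimilation): no segment meets the environment; /rawdumkudopuikio/ is unchanged.
Rule 2 (post-nasal voicing): /k/ is a voiceless stop immediately after the nasal /m/, so it voices to [g]. /rawdumkudopuikio/ → rawdumgudopuikio.
Rule 3 (intervocalic spirantization): /d/ is a stop between vowels /u/ and /o/, so it spirantizes to the fricative [z]. /p/ is a stop between vowels /o/ and /u/, so it spirantizes to the fricative [f]. /k/ is a stop between vowels /i/ and /i/, so it spirantizes to the fricative [x]. /rawdumgudopuikio/ → rawdumguzofuixio.
Rule 4 (intervocalic voicing): /f/ is a voiceless obstruent between vowels /o/ and /u/, so it voices to [v]. /rawdumguzofuixio/ → rawdumguzovuixio.
Rule 5 (final vowel raising): /o/ is a mid vowel in word-final position, so it raises to [u]. /rawdumguzovuixio/ → rawdumguzovuixiu.

rawdumguzovuixiu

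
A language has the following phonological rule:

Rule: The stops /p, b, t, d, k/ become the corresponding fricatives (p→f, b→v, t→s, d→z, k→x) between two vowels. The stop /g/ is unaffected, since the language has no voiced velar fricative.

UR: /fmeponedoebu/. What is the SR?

fmefonezoevu

/p/ is a stop between vowels /e/ and /o/, so it spirantizes to the fricative [f].
/d/ is a stop between vowels /e/ and /o/, so it spirantizes to the fricative [z].
/b/ is a stop between vowels /e/ and /u/, so it spirantizes to the fricative [v].
Surface form: [fmefonezoevu].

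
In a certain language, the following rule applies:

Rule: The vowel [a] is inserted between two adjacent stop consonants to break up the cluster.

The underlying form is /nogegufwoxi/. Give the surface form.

nogegufwoxi

No segment of /nogegufwoxi/ meets the structural description of the rule, so the form surfaces unchanged.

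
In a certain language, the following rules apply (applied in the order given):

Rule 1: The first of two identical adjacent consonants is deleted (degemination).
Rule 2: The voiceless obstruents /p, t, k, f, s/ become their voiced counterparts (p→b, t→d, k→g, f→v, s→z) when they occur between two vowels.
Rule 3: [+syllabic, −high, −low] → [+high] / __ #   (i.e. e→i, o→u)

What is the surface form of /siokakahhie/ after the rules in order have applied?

siogagahii

Rule 1 (degemination): /hh/ is a geminate; the first /h/ deletes. /siokakahhie/ → siokakahie.
Rule 2 (intervocalic voicing): /k/ is a voiceless obstruent between vowels /o/ and /a/, so it voices to [g]. /k/ is a voiceless obstruent between vowels /a/ and /a/, so it voices to [g]. /siokakahie/ → siogagahie.
Rule 3 (final vowel raising): /e/ is a mid vowel in word-final position, so it raises to [i]. /siogagahie/ → siogagahii.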